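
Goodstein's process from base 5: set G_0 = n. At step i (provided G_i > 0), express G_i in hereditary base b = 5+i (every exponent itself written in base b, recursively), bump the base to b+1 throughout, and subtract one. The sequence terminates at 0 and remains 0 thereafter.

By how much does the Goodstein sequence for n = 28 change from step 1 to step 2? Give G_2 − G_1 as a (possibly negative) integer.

12

G_0 = 28. HB_5(28) = 5^2 + 3. Bump = 39. G_1 = 38.
G_1 = 38. HB_6(38) = 6^2 + 2. Bump = 51. G_2 = 50.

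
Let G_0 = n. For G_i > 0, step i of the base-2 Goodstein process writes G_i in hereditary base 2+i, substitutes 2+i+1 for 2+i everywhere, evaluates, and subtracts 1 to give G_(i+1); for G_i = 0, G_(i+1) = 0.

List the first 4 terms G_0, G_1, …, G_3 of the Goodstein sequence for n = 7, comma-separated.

7, 30, 259, 3127

[0] 7 ≡ 2^2 + 2 + 1 (base 2). Lift 3: 31. −1: 30.
[1] 30 ≡ 3^3 + 3 (base 3). Lift 4: 260. −1: 259.
[2] 259 ≡ 4^4 + 3 (base 4). Lift 5: 3128. −1: 3127.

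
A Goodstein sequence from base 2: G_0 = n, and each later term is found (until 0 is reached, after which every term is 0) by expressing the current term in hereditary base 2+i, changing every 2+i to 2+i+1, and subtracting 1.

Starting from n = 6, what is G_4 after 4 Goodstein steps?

46655

i=0: 6 = 2^2 + 2 (b=2); 2→3: 3^3 + 3 = 30; 30−1 = 29
i=1: 29 = 3^3 + 2 (b=3); 3→4: 4^4 + 2 = 258; 258−1 = 257
i=2: 257 = 4^4 + 1 (b=4); 4→5: 5^5 + 1 = 3126; 3126−1 = 3125
i=3: 3125 = 5^5 (b=5); 5→6: 6^6 = 46656; 46656−1 = 46655
i=4: 46655 = 5·6^5 + 5·6^4 + 5·6^3 + 5·6^2 + 5·6 + 5 (b=6); 6→7: 5·7^5 + 5·7^4 + 5·7^3 + 5·7^2 + 5·7 + 5 = 98040; 98040−1 = 98039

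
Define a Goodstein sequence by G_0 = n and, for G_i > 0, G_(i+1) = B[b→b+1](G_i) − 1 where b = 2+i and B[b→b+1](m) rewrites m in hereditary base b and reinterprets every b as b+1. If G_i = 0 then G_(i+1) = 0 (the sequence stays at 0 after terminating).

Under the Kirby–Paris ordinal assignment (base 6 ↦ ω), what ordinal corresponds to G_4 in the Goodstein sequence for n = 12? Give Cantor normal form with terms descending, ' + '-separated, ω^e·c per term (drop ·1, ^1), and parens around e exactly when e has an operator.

ω^(ω + 1) + ω^2·2 + ω + 5

G_0=12  [base 2] 2^(2 + 1) + 2^2  →[2↦3]→  3^(3 + 1) + 3^3 = 108  −1 ⇒ G_1=107
G_1=107  [base 3] 3^(3 + 1) + 2·3^2 + 2·3 + 2  →[3↦4]→  4^(4 + 1) + 2·4^2 + 2·4 + 2 = 1066  −1 ⇒ G_2=1065
G_2=1065  [base 4] 4^(4 + 1) + 2·4^2 + 2·4 + 1  →[4↦5]→  5^(5 + 1) + 2·5^2 + 2·5 + 1 = 15686  −1 ⇒ G_3=15685
G_3=15685  [base 5] 5^(5 + 1) + 2·5^2 + 2·5  →[5↦6]→  6^(6 + 1) + 2·6^2 + 2·6 = 280020  −1 ⇒ G_4=280019
G_4=280019  [base 6] 6^(6 + 1) + 2·6^2 + 6 + 5  →[6↦7]→  7^(7 + 1) + 2·7^2 + 7 + 5 = 5764911  −1 ⇒ G_5=5764910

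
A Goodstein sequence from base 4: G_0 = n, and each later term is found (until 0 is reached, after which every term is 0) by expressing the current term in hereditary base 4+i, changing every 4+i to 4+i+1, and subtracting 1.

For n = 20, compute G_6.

99

G_0=20  [base 4] 4^2 + 4  →[4↦5]→  5^2 + 5 = 30  −1 ⇒ G_1=29
G_1=29  [base 5] 5^2 + 4  →[5↦6]→  6^2 + 4 = 40  −1 ⇒ G_2=39
G_2=39  [base 6] 6^2 + 3  →[6↦7]→  7^2 + 3 = 52  −1 ⇒ G_3=51
G_3=51  [base 7] 7^2 + 2  →[7↦8]→  8^2 + 2 = 66  −1 ⇒ G_4=65
G_4=65  [base 8] 8^2 + 1  →[8↦9]→  9^2 + 1 = 82  −1 ⇒ G_5=81
G_5=81  [base 9] 9^2  →[9↦10]→  10^2 = 100  −1 ⇒ G_6=99
G_6=99  [base 10] 9·10 + 9  →[10↦11]→  9·11 + 9 = 108  −1 ⇒ G_7=107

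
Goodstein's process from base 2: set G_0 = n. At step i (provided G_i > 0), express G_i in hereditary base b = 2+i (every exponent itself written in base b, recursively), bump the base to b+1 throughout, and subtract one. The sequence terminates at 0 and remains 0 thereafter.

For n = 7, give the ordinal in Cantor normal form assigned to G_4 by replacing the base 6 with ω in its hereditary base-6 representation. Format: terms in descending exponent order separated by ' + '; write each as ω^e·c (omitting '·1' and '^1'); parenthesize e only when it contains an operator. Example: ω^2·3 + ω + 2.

base 2: 7 = 2^2 + 2 + 1; at 3: 3^3 + 3 + 1 = 31; next = 30
base 3: 30 = 3^3 + 3; at 4: 4^4 + 4 = 260; next = 259
base 4: 259 = 4^4 + 3; at 5: 5^5 + 3 = 3128; next = 3127
base 5: 3127 = 5^5 + 2; at 6: 6^6 + 2 = 46658; next = 46657
base 6: 46657 = 6^6 + 1; at 7: 7^7 + 1 = 823544; next = 823543

ω^ω + 1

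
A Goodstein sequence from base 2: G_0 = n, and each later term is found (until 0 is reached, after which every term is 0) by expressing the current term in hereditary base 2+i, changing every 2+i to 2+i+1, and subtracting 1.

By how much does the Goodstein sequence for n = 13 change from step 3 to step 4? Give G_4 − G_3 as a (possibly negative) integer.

G_0=13  [base 2] 2^(2 + 1) + 2^2 + 1  →[2↦3]→  3^(3 + 1) + 3^3 + 1 = 109  −1 ⇒ G_1=108
G_1=108  [base 3] 3^(3 + 1) + 3^3  →[3↦4]→  4^(4 + 1) + 4^4 = 1280  −1 ⇒ G_2=1279
G_2=1279  [base 4] 4^(4 + 1) + 3·4^3 + 3·4^2 + 3·4 + 3  →[4↦5]→  5^(5 + 1) + 3·5^3 + 3·5^2 + 3·5 + 3 = 16093  −1 ⇒ G_3=16092
G_3=16092  [base 5] 5^(5 + 1) + 3·5^3 + 3·5^2 + 3·5 + 2  →[5↦6]→  6^(6 + 1) + 3·6^3 + 3·6^2 + 3·6 + 2 = 280712  −1 ⇒ G_4=280711

264619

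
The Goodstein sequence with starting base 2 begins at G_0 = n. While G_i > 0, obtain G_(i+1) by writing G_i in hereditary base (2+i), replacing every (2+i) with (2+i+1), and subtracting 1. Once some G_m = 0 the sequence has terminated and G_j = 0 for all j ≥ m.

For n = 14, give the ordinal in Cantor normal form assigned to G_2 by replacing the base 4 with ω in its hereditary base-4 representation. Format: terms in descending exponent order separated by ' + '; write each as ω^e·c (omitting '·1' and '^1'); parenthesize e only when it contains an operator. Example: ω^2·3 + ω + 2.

[0] 14 ≡ 2^(2 + 1) + 2^2 + 2 (base 2). Lift 3: 111. −1: 110.
[1] 110 ≡ 3^(3 + 1) + 3^3 + 2 (base 3). Lift 4: 1282. −1: 1281.
[2] 1281 ≡ 4^(4 + 1) + 4^4 + 1 (base 4). Lift 5: 18751. −1: 18750.

ω^(ω + 1) + ω^ω + 1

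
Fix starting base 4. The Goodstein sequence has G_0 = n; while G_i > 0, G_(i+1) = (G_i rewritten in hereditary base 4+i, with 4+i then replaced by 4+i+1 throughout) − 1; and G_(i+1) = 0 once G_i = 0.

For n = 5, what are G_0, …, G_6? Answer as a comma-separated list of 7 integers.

G_0 = 5. HB_4(5) = 4 + 1. Bump = 6. G_1 = 5.
G_1 = 5. HB_5(5) = 5. Bump = 6. G_2 = 5.
G_2 = 5. HB_6(5) = 5. Bump = 5. G_3 = 4.
G_3 = 4. HB_7(4) = 4. Bump = 4. G_4 = 3.
G_4 = 3. HB_8(3) = 3. Bump = 3. G_5 = 2.
G_5 = 2. HB_9(2) = 2. Bump = 2. G_6 = 1.

5, 5, 5, 4, 3, 2, 1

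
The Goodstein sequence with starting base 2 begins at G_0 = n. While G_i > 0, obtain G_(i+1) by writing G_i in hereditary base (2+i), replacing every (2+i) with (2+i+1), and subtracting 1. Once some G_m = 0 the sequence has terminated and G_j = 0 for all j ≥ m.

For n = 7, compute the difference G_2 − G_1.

229

i=0: 7 = 2^2 + 2 + 1 (b=2); 2→3: 3^3 + 3 + 1 = 31; 31−1 = 30
i=1: 30 = 3^3 + 3 (b=3); 3→4: 4^4 + 4 = 260; 260−1 = 259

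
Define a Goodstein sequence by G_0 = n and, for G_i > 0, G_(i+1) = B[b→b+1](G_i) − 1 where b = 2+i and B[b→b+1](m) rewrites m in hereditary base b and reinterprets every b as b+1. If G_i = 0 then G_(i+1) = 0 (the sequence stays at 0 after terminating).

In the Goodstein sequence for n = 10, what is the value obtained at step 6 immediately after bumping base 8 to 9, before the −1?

1937434593

G_0=10  [base 2] 2^(2 + 1) + 2  →[2↦3]→  3^(3 + 1) + 3 = 84  −1 ⇒ G_1=83
G_1=83  [base 3] 3^(3 + 1) + 2  →[3↦4]→  4^(4 + 1) + 2 = 1026  −1 ⇒ G_2=1025
G_2=1025  [base 4] 4^(4 + 1) + 1  →[4↦5]→  5^(5 + 1) + 1 = 15626  −1 ⇒ G_3=15625
G_3=15625  [base 5] 5^(5 + 1)  →[5↦6]→  6^(6 + 1) = 279936  −1 ⇒ G_4=279935
G_4=279935  [base 6] 5·6^6 + 5·6^5 + 5·6^4 + 5·6^3 + 5·6^2 + 5·6 + 5  →[6↦7]→  5·7^7 + 5·7^5 + 5·7^4 + 5·7^3 + 5·7^2 + 5·7 + 5 = 4215755  −1 ⇒ G_5=4215754
G_5=4215754  [base 7] 5·7^7 + 5·7^5 + 5·7^4 + 5·7^3 + 5·7^2 + 5·7 + 4  →[7↦8]→  5·8^8 + 5·8^5 + 5·8^4 + 5·8^3 + 5·8^2 + 5·8 + 4 = 84073324  −1 ⇒ G_6=84073323
G_6=84073323  [base 8] 5·8^8 + 5·8^5 + 5·8^4 + 5·8^3 + 5·8^2 + 5·8 + 3  →[8↦9]→  5·9^9 + 5·9^5 + 5·9^4 + 5·9^3 + 5·9^2 + 5·9 + 3 = 1937434593  −1 ⇒ G_7=1937434592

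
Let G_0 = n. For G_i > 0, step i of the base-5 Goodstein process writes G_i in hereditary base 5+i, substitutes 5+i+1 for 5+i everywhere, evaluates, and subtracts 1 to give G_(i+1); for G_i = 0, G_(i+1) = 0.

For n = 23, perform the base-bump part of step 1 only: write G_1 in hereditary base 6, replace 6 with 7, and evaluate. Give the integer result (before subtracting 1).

(0) 23|_5 = 4·5 + 3 ↦ 4·6 + 3|_6 = 27 ⇒ 26
(1) 26|_6 = 4·6 + 2 ↦ 4·7 + 2|_7 = 30 ⇒ 29

30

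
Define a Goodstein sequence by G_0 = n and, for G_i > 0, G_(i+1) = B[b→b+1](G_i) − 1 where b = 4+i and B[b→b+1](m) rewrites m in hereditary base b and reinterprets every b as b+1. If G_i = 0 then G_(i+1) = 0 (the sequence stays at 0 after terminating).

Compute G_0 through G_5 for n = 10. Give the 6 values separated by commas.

10, 11, 12, 13, 13, 13

10 —HB4→ 2·4 + 2 —bump→ 2·5 + 2 = 12 —(−1)→ 11
11 —HB5→ 2·5 + 1 —bump→ 2·6 + 1 = 13 —(−1)→ 12
12 —HB6→ 2·6 —bump→ 2·7 = 14 —(−1)→ 13
13 —HB7→ 7 + 6 —bump→ 8 + 6 = 14 —(−1)→ 13
13 —HB8→ 8 + 5 —bump→ 9 + 5 = 14 —(−1)→ 13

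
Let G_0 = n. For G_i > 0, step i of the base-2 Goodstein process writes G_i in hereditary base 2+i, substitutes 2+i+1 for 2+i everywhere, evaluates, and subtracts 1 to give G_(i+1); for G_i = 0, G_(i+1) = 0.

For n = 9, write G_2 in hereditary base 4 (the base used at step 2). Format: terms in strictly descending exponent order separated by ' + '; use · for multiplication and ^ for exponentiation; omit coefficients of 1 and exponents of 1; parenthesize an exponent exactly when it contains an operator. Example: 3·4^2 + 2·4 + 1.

3·4^4 + 3·4^3 + 3·4^2 + 3·4 + 3

base 2: 9 = 2^(2 + 1) + 1; at 3: 3^(3 + 1) + 1 = 82; next = 81
base 3: 81 = 3^(3 + 1); at 4: 4^(4 + 1) = 1024; next = 1023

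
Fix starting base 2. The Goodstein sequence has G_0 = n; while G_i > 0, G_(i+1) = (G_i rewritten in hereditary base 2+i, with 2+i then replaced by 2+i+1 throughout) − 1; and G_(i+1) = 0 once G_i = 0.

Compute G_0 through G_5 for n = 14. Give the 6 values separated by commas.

G_0=14  [base 2] 2^(2 + 1) + 2^2 + 2  →[2↦3]→  3^(3 + 1) + 3^3 + 3 = 111  −1 ⇒ G_1=110
G_1=110  [base 3] 3^(3 + 1) + 3^3 + 2  →[3↦4]→  4^(4 + 1) + 4^4 + 2 = 1282  −1 ⇒ G_2=1281
G_2=1281  [base 4] 4^(4 + 1) + 4^4 + 1  →[4↦5]→  5^(5 + 1) + 5^5 + 1 = 18751  −1 ⇒ G_3=18750
G_3=18750  [base 5] 5^(5 + 1) + 5^5  →[5↦6]→  6^(6 + 1) + 6^6 = 326592  −1 ⇒ G_4=326591
G_4=326591  [base 6] 6^(6 + 1) + 5·6^5 + 5·6^4 + 5·6^3 + 5·6^2 + 5·6 + 5  →[6↦7]→  7^(7 + 1) + 5·7^5 + 5·7^4 + 5·7^3 + 5·7^2 + 5·7 + 5 = 5862841  −1 ⇒ G_5=5862840

14, 110, 1281, 18750, 326591, 5862840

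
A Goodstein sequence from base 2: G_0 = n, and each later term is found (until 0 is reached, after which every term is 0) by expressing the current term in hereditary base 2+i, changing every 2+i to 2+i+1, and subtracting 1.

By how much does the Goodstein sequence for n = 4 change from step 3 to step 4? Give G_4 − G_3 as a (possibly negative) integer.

23

G_0 = 4. HB_2(4) = 2^2. Bump = 27. G_1 = 26.
G_1 = 26. HB_3(26) = 2·3^2 + 2·3 + 2. Bump = 42. G_2 = 41.
G_2 = 41. HB_4(41) = 2·4^2 + 2·4 + 1. Bump = 61. G_3 = 60.
G_3 = 60. HB_5(60) = 2·5^2 + 2·5. Bump = 84. G_4 = 83.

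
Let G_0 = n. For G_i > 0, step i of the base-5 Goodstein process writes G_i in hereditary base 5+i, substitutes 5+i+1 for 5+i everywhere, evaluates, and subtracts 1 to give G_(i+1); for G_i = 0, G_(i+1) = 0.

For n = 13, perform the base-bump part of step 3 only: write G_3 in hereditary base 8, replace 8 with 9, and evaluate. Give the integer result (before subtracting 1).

18

[0] 13 ≡ 2·5 + 3 (base 5). Lift 6: 15. −1: 14.
[1] 14 ≡ 2·6 + 2 (base 6). Lift 7: 16. −1: 15.
[2] 15 ≡ 2·7 + 1 (base 7). Lift 8: 17. −1: 16.
[3] 16 ≡ 2·8 (base 8). Lift 9: 18. −1: 17.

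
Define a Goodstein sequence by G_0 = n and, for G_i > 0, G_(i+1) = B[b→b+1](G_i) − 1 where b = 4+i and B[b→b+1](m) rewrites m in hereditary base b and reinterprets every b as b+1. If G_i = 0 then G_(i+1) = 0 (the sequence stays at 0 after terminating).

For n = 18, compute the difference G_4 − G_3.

18 —HB4→ 4^2 + 2 —bump→ 5^2 + 2 = 27 —(−1)→ 26
26 —HB5→ 5^2 + 1 —bump→ 6^2 + 1 = 37 —(−1)→ 36
36 —HB6→ 6^2 —bump→ 7^2 = 49 —(−1)→ 48
48 —HB7→ 6·7 + 6 —bump→ 6·8 + 6 = 54 —(−1)→ 53

5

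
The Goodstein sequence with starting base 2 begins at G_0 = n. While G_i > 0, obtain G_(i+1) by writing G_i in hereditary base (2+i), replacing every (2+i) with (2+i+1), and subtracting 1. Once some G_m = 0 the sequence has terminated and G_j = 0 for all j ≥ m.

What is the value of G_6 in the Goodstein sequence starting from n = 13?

134219479

G_0=13  [base 2] 2^(2 + 1) + 2^2 + 1  →[2↦3]→  3^(3 + 1) + 3^3 + 1 = 109  −1 ⇒ G_1=108
G_1=108  [base 3] 3^(3 + 1) + 3^3  →[3↦4]→  4^(4 + 1) + 4^4 = 1280  −1 ⇒ G_2=1279
G_2=1279  [base 4] 4^(4 + 1) + 3·4^3 + 3·4^2 + 3·4 + 3  →[4↦5]→  5^(5 + 1) + 3·5^3 + 3·5^2 + 3·5 + 3 = 16093  −1 ⇒ G_3=16092
G_3=16092  [base 5] 5^(5 + 1) + 3·5^3 + 3·5^2 + 3·5 + 2  →[5↦6]→  6^(6 + 1) + 3·6^3 + 3·6^2 + 3·6 + 2 = 280712  −1 ⇒ G_4=280711
G_4=280711  [base 6] 6^(6 + 1) + 3·6^3 + 3·6^2 + 3·6 + 1  →[6↦7]→  7^(7 + 1) + 3·7^3 + 3·7^2 + 3·7 + 1 = 5765999  −1 ⇒ G_5=5765998
G_5=5765998  [base 7] 7^(7 + 1) + 3·7^3 + 3·7^2 + 3·7  →[7↦8]→  8^(8 + 1) + 3·8^3 + 3·8^2 + 3·8 = 134219480  −1 ⇒ G_6=134219479
G_6=134219479  [base 8] 8^(8 + 1) + 3·8^3 + 3·8^2 + 2·8 + 7  →[8↦9]→  9^(9 + 1) + 3·9^3 + 3·9^2 + 2·9 + 7 = 3486786856  −1 ⇒ G_7=3486786855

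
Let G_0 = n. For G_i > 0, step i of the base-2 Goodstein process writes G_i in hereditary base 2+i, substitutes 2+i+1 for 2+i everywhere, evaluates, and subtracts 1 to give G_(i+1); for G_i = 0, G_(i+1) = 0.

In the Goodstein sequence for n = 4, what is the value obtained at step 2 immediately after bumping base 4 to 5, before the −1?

61

base 2: 4 = 2^2; at 3: 3^3 = 27; next = 26
base 3: 26 = 2·3^2 + 2·3 + 2; at 4: 2·4^2 + 2·4 + 2 = 42; next = 41
base 4: 41 = 2·4^2 + 2·4 + 1; at 5: 2·5^2 + 2·5 + 1 = 61; next = 60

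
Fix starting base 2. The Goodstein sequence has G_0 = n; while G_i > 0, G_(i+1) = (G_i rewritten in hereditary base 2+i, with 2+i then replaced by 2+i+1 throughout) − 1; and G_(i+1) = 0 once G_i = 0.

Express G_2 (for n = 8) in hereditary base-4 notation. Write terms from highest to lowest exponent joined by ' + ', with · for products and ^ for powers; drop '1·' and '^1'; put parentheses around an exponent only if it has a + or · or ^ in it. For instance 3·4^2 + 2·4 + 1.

2·4^4 + 2·4^2 + 2·4 + 1

base 2: 8 = 2^(2 + 1); at 3: 3^(3 + 1) = 81; next = 80
base 3: 80 = 2·3^3 + 2·3^2 + 2·3 + 2; at 4: 2·4^4 + 2·4^2 + 2·4 + 2 = 554; next = 553
base 4: 553 = 2·4^4 + 2·4^2 + 2·4 + 1; at 5: 2·5^5 + 2·5^2 + 2·5 + 1 = 6311; next = 6310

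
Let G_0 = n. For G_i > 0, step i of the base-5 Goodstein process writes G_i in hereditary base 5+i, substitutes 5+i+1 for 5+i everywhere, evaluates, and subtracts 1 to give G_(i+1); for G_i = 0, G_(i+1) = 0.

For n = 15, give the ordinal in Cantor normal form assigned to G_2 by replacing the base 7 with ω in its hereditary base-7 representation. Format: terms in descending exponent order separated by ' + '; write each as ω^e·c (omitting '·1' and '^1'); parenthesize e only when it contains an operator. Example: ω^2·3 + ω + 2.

G_0=15  [base 5] 3·5  →[5↦6]→  3·6 = 18  −1 ⇒ G_1=17
G_1=17  [base 6] 2·6 + 5  →[6↦7]→  2·7 + 5 = 19  −1 ⇒ G_2=18

ω·2 + 4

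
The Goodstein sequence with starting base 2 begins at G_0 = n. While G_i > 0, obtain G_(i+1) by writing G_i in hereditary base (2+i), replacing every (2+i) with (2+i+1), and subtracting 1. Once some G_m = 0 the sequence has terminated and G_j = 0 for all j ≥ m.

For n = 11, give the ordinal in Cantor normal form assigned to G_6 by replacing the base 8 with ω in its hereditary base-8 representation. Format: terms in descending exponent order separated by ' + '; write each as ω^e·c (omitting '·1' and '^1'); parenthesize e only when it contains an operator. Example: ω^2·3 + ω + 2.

step 0: 11 = 2^(2 + 1) + 2 + 1; sub 3 for 2: 3^(3 + 1) + 3 + 1; = 85; G_1 = 85−1 = 84
step 1: 84 = 3^(3 + 1) + 3; sub 4 for 3: 4^(4 + 1) + 4; = 1028; G_2 = 1028−1 = 1027
step 2: 1027 = 4^(4 + 1) + 3; sub 5 for 4: 5^(5 + 1) + 3; = 15628; G_3 = 15628−1 = 15627
step 3: 15627 = 5^(5 + 1) + 2; sub 6 for 5: 6^(6 + 1) + 2; = 279938; G_4 = 279938−1 = 279937
step 4: 279937 = 6^(6 + 1) + 1; sub 7 for 6: 7^(7 + 1) + 1; = 5764802; G_5 = 5764802−1 = 5764801
step 5: 5764801 = 7^(7 + 1); sub 8 for 7: 8^(8 + 1); = 134217728; G_6 = 134217728−1 = 134217727
step 6: 134217727 = 7·8^8 + 7·8^7 + 7·8^6 + 7·8^5 + 7·8^4 + 7·8^3 + 7·8^2 + 7·8 + 7; sub 9 for 8: 7·9^9 + 7·9^7 + 7·9^6 + 7·9^5 + 7·9^4 + 7·9^3 + 7·9^2 + 7·9 + 7; = 2749609303; G_7 = 2749609303−1 = 2749609302

ω^ω·7 + ω^7·7 + ω^6·7 + ω^5·7 + ω^4·7 + ω^3·7 + ω^2·7 + ω·7 + 7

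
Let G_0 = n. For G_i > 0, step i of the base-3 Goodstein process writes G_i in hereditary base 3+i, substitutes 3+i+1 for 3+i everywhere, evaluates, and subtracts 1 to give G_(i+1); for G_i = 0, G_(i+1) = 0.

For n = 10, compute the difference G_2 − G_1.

8

(0) 10|_3 = 3^2 + 1 ↦ 4^2 + 1|_4 = 17 ⇒ 16
(1) 16|_4 = 4^2 ↦ 5^2|_5 = 25 ⇒ 24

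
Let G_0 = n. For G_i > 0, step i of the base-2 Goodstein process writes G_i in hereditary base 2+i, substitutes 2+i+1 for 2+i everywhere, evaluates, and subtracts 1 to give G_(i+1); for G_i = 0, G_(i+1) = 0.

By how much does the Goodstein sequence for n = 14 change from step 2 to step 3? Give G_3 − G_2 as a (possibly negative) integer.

17469

G_0=14  [base 2] 2^(2 + 1) + 2^2 + 2  →[2↦3]→  3^(3 + 1) + 3^3 + 3 = 111  −1 ⇒ G_1=110
G_1=110  [base 3] 3^(3 + 1) + 3^3 + 2  →[3↦4]→  4^(4 + 1) + 4^4 + 2 = 1282  −1 ⇒ G_2=1281
G_2=1281  [base 4] 4^(4 + 1) + 4^4 + 1  →[4↦5]→  5^(5 + 1) + 5^5 + 1 = 18751  −1 ⇒ G_3=18750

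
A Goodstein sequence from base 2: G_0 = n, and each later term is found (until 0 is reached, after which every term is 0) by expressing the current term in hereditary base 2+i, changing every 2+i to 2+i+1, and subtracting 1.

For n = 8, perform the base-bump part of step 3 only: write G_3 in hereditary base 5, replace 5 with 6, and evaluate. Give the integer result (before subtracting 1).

(0) 8|_2 = 2^(2 + 1) ↦ 3^(3 + 1)|_3 = 81 ⇒ 80
(1) 80|_3 = 2·3^3 + 2·3^2 + 2·3 + 2 ↦ 2·4^4 + 2·4^2 + 2·4 + 2|_4 = 554 ⇒ 553
(2) 553|_4 = 2·4^4 + 2·4^2 + 2·4 + 1 ↦ 2·5^5 + 2·5^2 + 2·5 + 1|_5 = 6311 ⇒ 6310

93396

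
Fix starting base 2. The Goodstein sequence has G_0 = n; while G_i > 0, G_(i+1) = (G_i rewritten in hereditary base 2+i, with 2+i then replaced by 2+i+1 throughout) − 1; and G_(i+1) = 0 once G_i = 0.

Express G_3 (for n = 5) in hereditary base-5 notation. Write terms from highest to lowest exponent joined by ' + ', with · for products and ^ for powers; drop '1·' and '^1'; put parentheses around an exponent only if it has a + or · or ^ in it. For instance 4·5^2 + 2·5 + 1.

(0) 5|_2 = 2^2 + 1 ↦ 3^3 + 1|_3 = 28 ⇒ 27
(1) 27|_3 = 3^3 ↦ 4^4|_4 = 256 ⇒ 255
(2) 255|_4 = 3·4^3 + 3·4^2 + 3·4 + 3 ↦ 3·5^3 + 3·5^2 + 3·5 + 3|_5 = 468 ⇒ 467
(3) 467|_5 = 3·5^3 + 3·5^2 + 3·5 + 2 ↦ 3·6^3 + 3·6^2 + 3·6 + 2|_6 = 776 ⇒ 775

3·5^3 + 3·5^2 + 3·5 + 2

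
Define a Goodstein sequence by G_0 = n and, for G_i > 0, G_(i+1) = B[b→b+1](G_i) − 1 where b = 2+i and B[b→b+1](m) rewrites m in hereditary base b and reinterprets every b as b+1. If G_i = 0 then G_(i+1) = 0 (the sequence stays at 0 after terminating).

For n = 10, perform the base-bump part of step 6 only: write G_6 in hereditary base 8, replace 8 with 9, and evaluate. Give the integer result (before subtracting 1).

G_0=10  [base 2] 2^(2 + 1) + 2  →[2↦3]→  3^(3 + 1) + 3 = 84  −1 ⇒ G_1=83
G_1=83  [base 3] 3^(3 + 1) + 2  →[3↦4]→  4^(4 + 1) + 2 = 1026  −1 ⇒ G_2=1025
G_2=1025  [base 4] 4^(4 + 1) + 1  →[4↦5]→  5^(5 + 1) + 1 = 15626  −1 ⇒ G_3=15625
G_3=15625  [base 5] 5^(5 + 1)  →[5↦6]→  6^(6 + 1) = 279936  −1 ⇒ G_4=279935
G_4=279935  [base 6] 5·6^6 + 5·6^5 + 5·6^4 + 5·6^3 + 5·6^2 + 5·6 + 5  →[6↦7]→  5·7^7 + 5·7^5 + 5·7^4 + 5·7^3 + 5·7^2 + 5·7 + 5 = 4215755  −1 ⇒ G_5=4215754
G_5=4215754  [base 7] 5·7^7 + 5·7^5 + 5·7^4 + 5·7^3 + 5·7^2 + 5·7 + 4  →[7↦8]→  5·8^8 + 5·8^5 + 5·8^4 + 5·8^3 + 5·8^2 + 5·8 + 4 = 84073324  −1 ⇒ G_6=84073323
G_6=84073323  [base 8] 5·8^8 + 5·8^5 + 5·8^4 + 5·8^3 + 5·8^2 + 5·8 + 3  →[8↦9]→  5·9^9 + 5·9^5 + 5·9^4 + 5·9^3 + 5·9^2 + 5·9 + 3 = 1937434593  −1 ⇒ G_7=1937434592

1937434593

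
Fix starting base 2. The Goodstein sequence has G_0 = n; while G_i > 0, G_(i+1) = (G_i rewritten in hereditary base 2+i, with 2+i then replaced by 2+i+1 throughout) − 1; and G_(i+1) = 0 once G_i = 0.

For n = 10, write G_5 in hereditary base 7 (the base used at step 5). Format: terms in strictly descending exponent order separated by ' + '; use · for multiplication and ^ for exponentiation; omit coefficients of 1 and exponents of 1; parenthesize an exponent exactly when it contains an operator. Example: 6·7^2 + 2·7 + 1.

i=0: 10 = 2^(2 + 1) + 2 (b=2); 2→3: 3^(3 + 1) + 3 = 84; 84−1 = 83
i=1: 83 = 3^(3 + 1) + 2 (b=3); 3→4: 4^(4 + 1) + 2 = 1026; 1026−1 = 1025
i=2: 1025 = 4^(4 + 1) + 1 (b=4); 4→5: 5^(5 + 1) + 1 = 15626; 15626−1 = 15625
i=3: 15625 = 5^(5 + 1) (b=5); 5→6: 6^(6 + 1) = 279936; 279936−1 = 279935
i=4: 279935 = 5·6^6 + 5·6^5 + 5·6^4 + 5·6^3 + 5·6^2 + 5·6 + 5 (b=6); 6→7: 5·7^7 + 5·7^5 + 5·7^4 + 5·7^3 + 5·7^2 + 5·7 + 5 = 4215755; 4215755−1 = 4215754
i=5: 4215754 = 5·7^7 + 5·7^5 + 5·7^4 + 5·7^3 + 5·7^2 + 5·7 + 4 (b=7); 7→8: 5·8^8 + 5·8^5 + 5·8^4 + 5·8^3 + 5·8^2 + 5·8 + 4 = 84073324; 84073324−1 = 84073323

5·7^7 + 5·7^5 + 5·7^4 + 5·7^3 + 5·7^2 + 5·7 + 4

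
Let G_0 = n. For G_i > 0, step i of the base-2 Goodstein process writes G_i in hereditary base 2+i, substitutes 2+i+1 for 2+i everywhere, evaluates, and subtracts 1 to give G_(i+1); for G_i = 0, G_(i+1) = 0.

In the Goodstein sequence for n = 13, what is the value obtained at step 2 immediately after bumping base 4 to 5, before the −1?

G_0=13  [base 2] 2^(2 + 1) + 2^2 + 1  →[2↦3]→  3^(3 + 1) + 3^3 + 1 = 109  −1 ⇒ G_1=108
G_1=108  [base 3] 3^(3 + 1) + 3^3  →[3↦4]→  4^(4 + 1) + 4^4 = 1280  −1 ⇒ G_2=1279
G_2=1279  [base 4] 4^(4 + 1) + 3·4^3 + 3·4^2 + 3·4 + 3  →[4↦5]→  5^(5 + 1) + 3·5^3 + 3·5^2 + 3·5 + 3 = 16093  −1 ⇒ G_3=16092

16093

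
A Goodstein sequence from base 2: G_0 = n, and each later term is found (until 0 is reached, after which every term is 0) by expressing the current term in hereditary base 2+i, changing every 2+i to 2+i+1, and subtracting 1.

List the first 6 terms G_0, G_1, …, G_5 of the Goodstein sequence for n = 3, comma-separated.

3, 3, 3, 2, 1, 0

i=0: 3 = 2 + 1 (b=2); 2→3: 3 + 1 = 4; 4−1 = 3
i=1: 3 = 3 (b=3); 3→4: 4 = 4; 4−1 = 3
i=2: 3 = 3 (b=4); 4→5: 3 = 3; 3−1 = 2
i=3: 2 = 2 (b=5); 5→6: 2 = 2; 2−1 = 1
i=4: 1 = 1 (b=6); 6→7: 1 = 1; 1−1 = 0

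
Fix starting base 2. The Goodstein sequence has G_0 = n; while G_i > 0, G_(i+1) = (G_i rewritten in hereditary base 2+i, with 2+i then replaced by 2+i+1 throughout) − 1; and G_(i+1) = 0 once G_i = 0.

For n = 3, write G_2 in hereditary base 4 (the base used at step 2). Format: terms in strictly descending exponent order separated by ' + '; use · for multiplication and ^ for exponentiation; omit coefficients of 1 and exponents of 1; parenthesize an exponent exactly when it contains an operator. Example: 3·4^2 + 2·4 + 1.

3

G_0 = 3. HB_2(3) = 2 + 1. Bump = 4. G_1 = 3.
G_1 = 3. HB_3(3) = 3. Bump = 4. G_2 = 3.
G_2 = 3. HB_4(3) = 3. Bump = 3. G_3 = 2.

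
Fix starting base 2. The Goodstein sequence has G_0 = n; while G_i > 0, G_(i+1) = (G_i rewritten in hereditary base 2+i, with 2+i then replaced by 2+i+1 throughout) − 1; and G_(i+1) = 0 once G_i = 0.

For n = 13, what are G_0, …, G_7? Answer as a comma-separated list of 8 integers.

(0) 13|_2 = 2^(2 + 1) + 2^2 + 1 ↦ 3^(3 + 1) + 3^3 + 1|_3 = 109 ⇒ 108
(1) 108|_3 = 3^(3 + 1) + 3^3 ↦ 4^(4 + 1) + 4^4|_4 = 1280 ⇒ 1279
(2) 1279|_4 = 4^(4 + 1) + 3·4^3 + 3·4^2 + 3·4 + 3 ↦ 5^(5 + 1) + 3·5^3 + 3·5^2 + 3·5 + 3|_5 = 16093 ⇒ 16092
(3) 16092|_5 = 5^(5 + 1) + 3·5^3 + 3·5^2 + 3·5 + 2 ↦ 6^(6 + 1) + 3·6^3 + 3·6^2 + 3·6 + 2|_6 = 280712 ⇒ 280711
(4) 280711|_6 = 6^(6 + 1) + 3·6^3 + 3·6^2 + 3·6 + 1 ↦ 7^(7 + 1) + 3·7^3 + 3·7^2 + 3·7 + 1|_7 = 5765999 ⇒ 5765998
(5) 5765998|_7 = 7^(7 + 1) + 3·7^3 + 3·7^2 + 3·7 ↦ 8^(8 + 1) + 3·8^3 + 3·8^2 + 3·8|_8 = 134219480 ⇒ 134219479
(6) 134219479|_8 = 8^(8 + 1) + 3·8^3 + 3·8^2 + 2·8 + 7 ↦ 9^(9 + 1) + 3·9^3 + 3·9^2 + 2·9 + 7|_9 = 3486786856 ⇒ 3486786855

13, 108, 1279, 16092, 280711, 5765998, 134219479, 3486786855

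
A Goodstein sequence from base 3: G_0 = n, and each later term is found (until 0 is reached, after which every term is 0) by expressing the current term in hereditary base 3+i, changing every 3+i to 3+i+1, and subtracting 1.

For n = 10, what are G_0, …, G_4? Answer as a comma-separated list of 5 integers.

10, 16, 24, 27, 30

(0) 10|_3 = 3^2 + 1 ↦ 4^2 + 1|_4 = 17 ⇒ 16
(1) 16|_4 = 4^2 ↦ 5^2|_5 = 25 ⇒ 24
(2) 24|_5 = 4·5 + 4 ↦ 4·6 + 4|_6 = 28 ⇒ 27
(3) 27|_6 = 4·6 + 3 ↦ 4·7 + 3|_7 = 31 ⇒ 30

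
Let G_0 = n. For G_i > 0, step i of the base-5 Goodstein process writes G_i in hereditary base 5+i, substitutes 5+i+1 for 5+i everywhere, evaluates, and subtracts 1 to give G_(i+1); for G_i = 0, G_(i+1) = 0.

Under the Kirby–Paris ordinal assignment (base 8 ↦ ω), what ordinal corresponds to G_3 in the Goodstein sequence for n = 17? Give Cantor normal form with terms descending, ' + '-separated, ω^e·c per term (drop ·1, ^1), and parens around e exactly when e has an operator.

(0) 17|_5 = 3·5 + 2 ↦ 3·6 + 2|_6 = 20 ⇒ 19
(1) 19|_6 = 3·6 + 1 ↦ 3·7 + 1|_7 = 22 ⇒ 21
(2) 21|_7 = 3·7 ↦ 3·8|_8 = 24 ⇒ 23
(3) 23|_8 = 2·8 + 7 ↦ 2·9 + 7|_9 = 25 ⇒ 24

ω·2 + 7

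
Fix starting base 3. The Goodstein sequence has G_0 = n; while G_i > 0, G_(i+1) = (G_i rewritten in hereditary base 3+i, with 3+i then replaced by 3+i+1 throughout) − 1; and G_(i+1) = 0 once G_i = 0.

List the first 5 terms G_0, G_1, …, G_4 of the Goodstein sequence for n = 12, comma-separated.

12, 19, 27, 37, 49

G_0=12  [base 3] 3^2 + 3  →[3↦4]→  4^2 + 4 = 20  −1 ⇒ G_1=19
G_1=19  [base 4] 4^2 + 3  →[4↦5]→  5^2 + 3 = 28  −1 ⇒ G_2=27
G_2=27  [base 5] 5^2 + 2  →[5↦6]→  6^2 + 2 = 38  −1 ⇒ G_3=37
G_3=37  [base 6] 6^2 + 1  →[6↦7]→  7^2 + 1 = 50  −1 ⇒ G_4=49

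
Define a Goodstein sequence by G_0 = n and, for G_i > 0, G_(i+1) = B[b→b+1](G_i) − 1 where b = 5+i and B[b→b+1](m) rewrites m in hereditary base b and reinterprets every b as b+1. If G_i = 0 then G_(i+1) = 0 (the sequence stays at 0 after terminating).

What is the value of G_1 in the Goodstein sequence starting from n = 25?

G_0 = 25. HB_5(25) = 5^2. Bump = 36. G_1 = 35.
G_1 = 35. HB_6(35) = 5·6 + 5. Bump = 40. G_2 = 39.

35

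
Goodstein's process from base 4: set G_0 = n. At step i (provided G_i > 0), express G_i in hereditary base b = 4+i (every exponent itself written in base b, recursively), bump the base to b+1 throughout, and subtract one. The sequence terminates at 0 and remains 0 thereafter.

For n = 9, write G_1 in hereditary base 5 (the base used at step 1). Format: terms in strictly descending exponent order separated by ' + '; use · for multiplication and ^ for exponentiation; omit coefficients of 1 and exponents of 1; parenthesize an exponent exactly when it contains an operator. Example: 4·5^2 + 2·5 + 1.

(0) 9|_4 = 2·4 + 1 ↦ 2·5 + 1|_5 = 11 ⇒ 10
(1) 10|_5 = 2·5 ↦ 2·6|_6 = 12 ⇒ 11

2·5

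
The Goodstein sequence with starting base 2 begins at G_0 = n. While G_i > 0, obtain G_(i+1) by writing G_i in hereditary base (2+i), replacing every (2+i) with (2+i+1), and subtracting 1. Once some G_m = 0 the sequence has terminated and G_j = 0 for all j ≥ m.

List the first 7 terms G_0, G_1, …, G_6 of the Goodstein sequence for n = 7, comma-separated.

(0) 7|_2 = 2^2 + 2 + 1 ↦ 3^3 + 3 + 1|_3 = 31 ⇒ 30
(1) 30|_3 = 3^3 + 3 ↦ 4^4 + 4|_4 = 260 ⇒ 259
(2) 259|_4 = 4^4 + 3 ↦ 5^5 + 3|_5 = 3128 ⇒ 3127
(3) 3127|_5 = 5^5 + 2 ↦ 6^6 + 2|_6 = 46658 ⇒ 46657
(4) 46657|_6 = 6^6 + 1 ↦ 7^7 + 1|_7 = 823544 ⇒ 823543
(5) 823543|_7 = 7^7 ↦ 8^8|_8 = 16777216 ⇒ 16777215

7, 30, 259, 3127, 46657, 823543, 16777215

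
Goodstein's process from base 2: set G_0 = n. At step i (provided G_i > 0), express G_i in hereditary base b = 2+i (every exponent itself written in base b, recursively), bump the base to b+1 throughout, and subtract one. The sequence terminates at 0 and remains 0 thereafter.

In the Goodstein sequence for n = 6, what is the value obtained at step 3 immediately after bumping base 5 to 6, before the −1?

46656

[0] 6 ≡ 2^2 + 2 (base 2). Lift 3: 30. −1: 29.
[1] 29 ≡ 3^3 + 2 (base 3). Lift 4: 258. −1: 257.
[2] 257 ≡ 4^4 + 1 (base 4). Lift 5: 3126. −1: 3125.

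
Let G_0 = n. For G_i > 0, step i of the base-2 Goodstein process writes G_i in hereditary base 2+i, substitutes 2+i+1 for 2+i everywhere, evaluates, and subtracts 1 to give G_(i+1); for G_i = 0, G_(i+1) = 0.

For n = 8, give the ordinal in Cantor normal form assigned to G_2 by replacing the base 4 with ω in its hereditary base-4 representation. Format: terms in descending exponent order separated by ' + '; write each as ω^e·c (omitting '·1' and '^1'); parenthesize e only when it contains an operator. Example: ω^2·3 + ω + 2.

ω^ω·2 + ω^2·2 + ω·2 + 1

G_0 = 8. HB_2(8) = 2^(2 + 1). Bump = 81. G_1 = 80.
G_1 = 80. HB_3(80) = 2·3^3 + 2·3^2 + 2·3 + 2. Bump = 554. G_2 = 553.
G_2 = 553. HB_4(553) = 2·4^4 + 2·4^2 + 2·4 + 1. Bump = 6311. G_3 = 6310.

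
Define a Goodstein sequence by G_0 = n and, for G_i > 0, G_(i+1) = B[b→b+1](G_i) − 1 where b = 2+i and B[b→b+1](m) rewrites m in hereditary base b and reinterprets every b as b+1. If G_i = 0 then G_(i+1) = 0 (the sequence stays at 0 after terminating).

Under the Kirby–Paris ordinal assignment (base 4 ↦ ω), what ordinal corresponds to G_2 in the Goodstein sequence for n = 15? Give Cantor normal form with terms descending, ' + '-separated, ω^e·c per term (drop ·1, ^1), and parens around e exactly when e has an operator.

(0) 15|_2 = 2^(2 + 1) + 2^2 + 2 + 1 ↦ 3^(3 + 1) + 3^3 + 3 + 1|_3 = 112 ⇒ 111
(1) 111|_3 = 3^(3 + 1) + 3^3 + 3 ↦ 4^(4 + 1) + 4^4 + 4|_4 = 1284 ⇒ 1283
(2) 1283|_4 = 4^(4 + 1) + 4^4 + 3 ↦ 5^(5 + 1) + 5^5 + 3|_5 = 18753 ⇒ 18752

ω^(ω + 1) + ω^ω + 3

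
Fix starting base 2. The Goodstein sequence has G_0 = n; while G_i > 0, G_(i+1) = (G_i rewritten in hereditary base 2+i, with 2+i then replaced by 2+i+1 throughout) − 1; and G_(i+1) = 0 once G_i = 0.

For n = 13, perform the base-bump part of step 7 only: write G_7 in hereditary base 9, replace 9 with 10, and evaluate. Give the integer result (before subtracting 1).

100000003326

13 —HB2→ 2^(2 + 1) + 2^2 + 1 —bump→ 3^(3 + 1) + 3^3 + 1 = 109 —(−1)→ 108
108 —HB3→ 3^(3 + 1) + 3^3 —bump→ 4^(4 + 1) + 4^4 = 1280 —(−1)→ 1279
1279 —HB4→ 4^(4 + 1) + 3·4^3 + 3·4^2 + 3·4 + 3 —bump→ 5^(5 + 1) + 3·5^3 + 3·5^2 + 3·5 + 3 = 16093 —(−1)→ 16092
16092 —HB5→ 5^(5 + 1) + 3·5^3 + 3·5^2 + 3·5 + 2 —bump→ 6^(6 + 1) + 3·6^3 + 3·6^2 + 3·6 + 2 = 280712 —(−1)→ 280711
280711 —HB6→ 6^(6 + 1) + 3·6^3 + 3·6^2 + 3·6 + 1 —bump→ 7^(7 + 1) + 3·7^3 + 3·7^2 + 3·7 + 1 = 5765999 —(−1)→ 5765998
5765998 —HB7→ 7^(7 + 1) + 3·7^3 + 3·7^2 + 3·7 —bump→ 8^(8 + 1) + 3·8^3 + 3·8^2 + 3·8 = 134219480 —(−1)→ 134219479
134219479 —HB8→ 8^(8 + 1) + 3·8^3 + 3·8^2 + 2·8 + 7 —bump→ 9^(9 + 1) + 3·9^3 + 3·9^2 + 2·9 + 7 = 3486786856 —(−1)→ 3486786855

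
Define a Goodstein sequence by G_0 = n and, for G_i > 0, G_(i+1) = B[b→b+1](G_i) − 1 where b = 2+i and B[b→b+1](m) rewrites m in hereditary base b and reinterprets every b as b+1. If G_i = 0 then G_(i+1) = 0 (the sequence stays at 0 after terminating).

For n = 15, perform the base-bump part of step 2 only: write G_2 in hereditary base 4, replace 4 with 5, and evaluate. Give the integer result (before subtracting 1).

18753

15 —HB2→ 2^(2 + 1) + 2^2 + 2 + 1 —bump→ 3^(3 + 1) + 3^3 + 3 + 1 = 112 —(−1)→ 111
111 —HB3→ 3^(3 + 1) + 3^3 + 3 —bump→ 4^(4 + 1) + 4^4 + 4 = 1284 —(−1)→ 1283
1283 —HB4→ 4^(4 + 1) + 4^4 + 3 —bump→ 5^(5 + 1) + 5^5 + 3 = 18753 —(−1)→ 18752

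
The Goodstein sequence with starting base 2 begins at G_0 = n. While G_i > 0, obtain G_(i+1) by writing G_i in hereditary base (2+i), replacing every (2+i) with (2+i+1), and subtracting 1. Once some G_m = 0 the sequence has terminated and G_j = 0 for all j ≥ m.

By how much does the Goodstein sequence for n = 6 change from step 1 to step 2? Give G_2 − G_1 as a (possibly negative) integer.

6 —HB2→ 2^2 + 2 —bump→ 3^3 + 3 = 30 —(−1)→ 29
29 —HB3→ 3^3 + 2 —bump→ 4^4 + 2 = 258 —(−1)→ 257

228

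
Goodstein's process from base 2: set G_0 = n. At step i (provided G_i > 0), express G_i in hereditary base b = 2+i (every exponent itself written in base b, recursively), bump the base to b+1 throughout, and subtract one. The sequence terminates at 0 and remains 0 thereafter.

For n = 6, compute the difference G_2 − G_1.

i=0: 6 = 2^2 + 2 (b=2); 2→3: 3^3 + 3 = 30; 30−1 = 29
i=1: 29 = 3^3 + 2 (b=3); 3→4: 4^4 + 2 = 258; 258−1 = 257

228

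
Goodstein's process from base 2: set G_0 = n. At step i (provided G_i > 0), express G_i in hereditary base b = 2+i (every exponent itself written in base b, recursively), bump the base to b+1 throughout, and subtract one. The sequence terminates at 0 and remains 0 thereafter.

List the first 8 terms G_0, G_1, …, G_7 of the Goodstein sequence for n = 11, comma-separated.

step 0: 11 = 2^(2 + 1) + 2 + 1; sub 3 for 2: 3^(3 + 1) + 3 + 1; = 85; G_1 = 85−1 = 84
step 1: 84 = 3^(3 + 1) + 3; sub 4 for 3: 4^(4 + 1) + 4; = 1028; G_2 = 1028−1 = 1027
step 2: 1027 = 4^(4 + 1) + 3; sub 5 for 4: 5^(5 + 1) + 3; = 15628; G_3 = 15628−1 = 15627
step 3: 15627 = 5^(5 + 1) + 2; sub 6 for 5: 6^(6 + 1) + 2; = 279938; G_4 = 279938−1 = 279937
step 4: 279937 = 6^(6 + 1) + 1; sub 7 for 6: 7^(7 + 1) + 1; = 5764802; G_5 = 5764802−1 = 5764801
step 5: 5764801 = 7^(7 + 1); sub 8 for 7: 8^(8 + 1); = 134217728; G_6 = 134217728−1 = 134217727
step 6: 134217727 = 7·8^8 + 7·8^7 + 7·8^6 + 7·8^5 + 7·8^4 + 7·8^3 + 7·8^2 + 7·8 + 7; sub 9 for 8: 7·9^9 + 7·9^7 + 7·9^6 + 7·9^5 + 7·9^4 + 7·9^3 + 7·9^2 + 7·9 + 7; = 2749609303; G_7 = 2749609303−1 = 2749609302

11, 84, 1027, 15627, 279937, 5764801, 134217727, 2749609302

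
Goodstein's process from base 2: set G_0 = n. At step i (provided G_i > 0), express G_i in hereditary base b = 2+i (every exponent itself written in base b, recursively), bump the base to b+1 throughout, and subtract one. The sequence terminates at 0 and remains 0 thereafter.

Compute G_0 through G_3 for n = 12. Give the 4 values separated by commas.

[0] 12 ≡ 2^(2 + 1) + 2^2 (base 2). Lift 3: 108. −1: 107.
[1] 107 ≡ 3^(3 + 1) + 2·3^2 + 2·3 + 2 (base 3). Lift 4: 1066. −1: 1065.
[2] 1065 ≡ 4^(4 + 1) + 2·4^2 + 2·4 + 1 (base 4). Lift 5: 15686. −1: 15685.

12, 107, 1065, 15685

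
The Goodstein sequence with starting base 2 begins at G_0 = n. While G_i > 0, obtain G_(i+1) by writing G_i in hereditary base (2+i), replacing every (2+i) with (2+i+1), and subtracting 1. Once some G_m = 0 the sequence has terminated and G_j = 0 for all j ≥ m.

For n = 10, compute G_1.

i=0: 10 = 2^(2 + 1) + 2 (b=2); 2→3: 3^(3 + 1) + 3 = 84; 84−1 = 83
i=1: 83 = 3^(3 + 1) + 2 (b=3); 3→4: 4^(4 + 1) + 2 = 1026; 1026−1 = 1025

83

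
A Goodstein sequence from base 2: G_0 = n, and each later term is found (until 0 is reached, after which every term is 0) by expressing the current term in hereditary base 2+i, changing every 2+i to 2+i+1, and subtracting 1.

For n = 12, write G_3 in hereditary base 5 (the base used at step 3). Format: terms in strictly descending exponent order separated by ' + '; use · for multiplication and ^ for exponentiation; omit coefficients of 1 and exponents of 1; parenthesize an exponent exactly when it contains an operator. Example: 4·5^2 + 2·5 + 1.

5^(5 + 1) + 2·5^2 + 2·5

(0) 12|_2 = 2^(2 + 1) + 2^2 ↦ 3^(3 + 1) + 3^3|_3 = 108 ⇒ 107
(1) 107|_3 = 3^(3 + 1) + 2·3^2 + 2·3 + 2 ↦ 4^(4 + 1) + 2·4^2 + 2·4 + 2|_4 = 1066 ⇒ 1065
(2) 1065|_4 = 4^(4 + 1) + 2·4^2 + 2·4 + 1 ↦ 5^(5 + 1) + 2·5^2 + 2·5 + 1|_5 = 15686 ⇒ 15685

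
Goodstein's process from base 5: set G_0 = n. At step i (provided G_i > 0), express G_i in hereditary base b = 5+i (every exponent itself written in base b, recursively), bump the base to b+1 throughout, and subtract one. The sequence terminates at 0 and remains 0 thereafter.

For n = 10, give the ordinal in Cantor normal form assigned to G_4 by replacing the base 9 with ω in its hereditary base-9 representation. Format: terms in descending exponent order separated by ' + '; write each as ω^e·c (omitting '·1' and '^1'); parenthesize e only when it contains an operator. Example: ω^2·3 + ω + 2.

ω + 2

G_0 = 10. HB_5(10) = 2·5. Bump = 12. G_1 = 11.
G_1 = 11. HB_6(11) = 6 + 5. Bump = 12. G_2 = 11.
G_2 = 11. HB_7(11) = 7 + 4. Bump = 12. G_3 = 11.
G_3 = 11. HB_8(11) = 8 + 3. Bump = 12. G_4 = 11.
G_4 = 11. HB_9(11) = 9 + 2. Bump = 12. G_5 = 11.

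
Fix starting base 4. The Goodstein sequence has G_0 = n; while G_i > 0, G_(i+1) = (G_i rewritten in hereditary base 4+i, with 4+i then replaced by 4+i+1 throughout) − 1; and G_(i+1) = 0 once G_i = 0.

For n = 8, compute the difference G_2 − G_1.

i=0: 8 = 2·4 (b=4); 4→5: 2·5 = 10; 10−1 = 9
i=1: 9 = 5 + 4 (b=5); 5→6: 6 + 4 = 10; 10−1 = 9

0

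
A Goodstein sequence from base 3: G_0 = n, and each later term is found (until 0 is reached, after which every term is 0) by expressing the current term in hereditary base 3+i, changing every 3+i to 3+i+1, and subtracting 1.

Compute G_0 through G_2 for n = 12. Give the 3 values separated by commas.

(0) 12|_3 = 3^2 + 3 ↦ 4^2 + 4|_4 = 20 ⇒ 19
(1) 19|_4 = 4^2 + 3 ↦ 5^2 + 3|_5 = 28 ⇒ 27

12, 19, 27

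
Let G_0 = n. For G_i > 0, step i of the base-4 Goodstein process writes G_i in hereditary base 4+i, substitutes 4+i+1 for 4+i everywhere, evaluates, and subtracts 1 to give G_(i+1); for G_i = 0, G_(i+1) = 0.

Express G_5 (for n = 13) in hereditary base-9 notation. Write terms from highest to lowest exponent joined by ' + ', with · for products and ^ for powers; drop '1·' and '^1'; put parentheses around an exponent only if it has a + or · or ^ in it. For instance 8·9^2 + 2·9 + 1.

step 0: 13 = 3·4 + 1; sub 5 for 4: 3·5 + 1; = 16; G_1 = 16−1 = 15
step 1: 15 = 3·5; sub 6 for 5: 3·6; = 18; G_2 = 18−1 = 17
step 2: 17 = 2·6 + 5; sub 7 for 6: 2·7 + 5; = 19; G_3 = 19−1 = 18
step 3: 18 = 2·7 + 4; sub 8 for 7: 2·8 + 4; = 20; G_4 = 20−1 = 19
step 4: 19 = 2·8 + 3; sub 9 for 8: 2·9 + 3; = 21; G_5 = 21−1 = 20
step 5: 20 = 2·9 + 2; sub 10 for 9: 2·10 + 2; = 22; G_6 = 22−1 = 21

2·9 + 2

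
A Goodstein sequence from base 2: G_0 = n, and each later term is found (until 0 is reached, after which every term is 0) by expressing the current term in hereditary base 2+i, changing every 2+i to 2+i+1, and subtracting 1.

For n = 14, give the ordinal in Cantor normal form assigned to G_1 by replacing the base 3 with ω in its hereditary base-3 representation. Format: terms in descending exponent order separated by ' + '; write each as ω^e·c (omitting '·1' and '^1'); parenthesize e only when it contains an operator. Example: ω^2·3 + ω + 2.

G_0 = 14. HB_2(14) = 2^(2 + 1) + 2^2 + 2. Bump = 111. G_1 = 110.
G_1 = 110. HB_3(110) = 3^(3 + 1) + 3^3 + 2. Bump = 1282. G_2 = 1281.

ω^(ω + 1) + ω^ω + 2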